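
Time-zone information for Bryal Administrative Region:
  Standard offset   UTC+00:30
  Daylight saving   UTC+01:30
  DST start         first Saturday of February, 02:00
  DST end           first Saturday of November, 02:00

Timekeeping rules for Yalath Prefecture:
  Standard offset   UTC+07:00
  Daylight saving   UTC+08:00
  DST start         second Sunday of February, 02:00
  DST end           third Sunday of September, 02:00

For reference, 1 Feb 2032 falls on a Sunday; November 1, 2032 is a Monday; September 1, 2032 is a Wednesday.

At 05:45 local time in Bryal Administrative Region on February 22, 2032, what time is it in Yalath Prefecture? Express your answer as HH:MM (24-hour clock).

1 February 2032 is a Sunday, so the first Saturday is February 7.
1 November 2032 is a Monday, so the first Saturday is November 6.
February 22, 2032 falls between 7 February and 6 November, so daylight saving is in effect and Bryal Administrative Region is at UTC+01:30.
05:45 Bryal Administrative Region − 1h30m = 04:15 UTC.
1 February 2032 is a Sunday, so the first Sunday is February 1 and the second is February 8.
1 September 2032 is a Wednesday, so the first Sunday is September 5 and the third is September 19.
At the standard offset (UTC+07:00), 04:15 UTC + 7h = 11:15 Yalath Prefecture standard time.
The standard-time date in Yalath Prefecture, February 22, 2032, lies within the daylight-saving period (8 February – 19 September), so Yalath Prefecture is on daylight time, UTC+08:00.
04:15 UTC + 8h = 12:15 Yalath Prefecture.

12:15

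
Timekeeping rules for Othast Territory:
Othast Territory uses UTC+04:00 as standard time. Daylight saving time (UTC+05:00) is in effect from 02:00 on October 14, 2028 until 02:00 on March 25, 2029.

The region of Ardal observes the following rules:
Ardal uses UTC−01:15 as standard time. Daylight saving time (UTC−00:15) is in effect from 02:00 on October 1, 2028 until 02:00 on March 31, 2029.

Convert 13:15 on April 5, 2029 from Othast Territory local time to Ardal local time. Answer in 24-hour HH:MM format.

08:00

Daylight saving runs 14 October 2028 – 25 March 2029; April 5, 2029 is outside that window, so Othast Territory is on standard time at UTC+04:00.
13:15 Othast Territory − 4h = 09:15 UTC.
At the standard offset (UTC−01:15), 09:15 UTC − 1h15m = 08:00 Ardal standard time.
The standard-time date in Ardal, April 5, 2029, is outside the daylight-saving period (1 October 2028 – 31 March 2029), so Ardal is on standard time, UTC−01:15.
09:15 UTC − 1h15m = 08:00 Ardal.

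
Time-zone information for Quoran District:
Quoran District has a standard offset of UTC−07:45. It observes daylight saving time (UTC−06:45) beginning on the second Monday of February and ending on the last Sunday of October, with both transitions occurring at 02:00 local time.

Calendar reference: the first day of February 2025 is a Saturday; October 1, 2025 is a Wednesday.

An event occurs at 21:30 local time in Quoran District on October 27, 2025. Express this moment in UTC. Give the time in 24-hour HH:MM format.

1 February 2025 is a Saturday, so the first Monday is February 3 and the second is February 10.
1 October 2025 is a Wednesday, so Sundays fall on 5, 12, 19, 26; the last is October 26.
October 27, 2025 is outside the daylight-saving period (10 February – 26 October), so Quoran District is on standard time, UTC−07:45.
21:30 local + 7h45m = 05:15 UTC (rolling into the next day, 28 October 2025).

05:15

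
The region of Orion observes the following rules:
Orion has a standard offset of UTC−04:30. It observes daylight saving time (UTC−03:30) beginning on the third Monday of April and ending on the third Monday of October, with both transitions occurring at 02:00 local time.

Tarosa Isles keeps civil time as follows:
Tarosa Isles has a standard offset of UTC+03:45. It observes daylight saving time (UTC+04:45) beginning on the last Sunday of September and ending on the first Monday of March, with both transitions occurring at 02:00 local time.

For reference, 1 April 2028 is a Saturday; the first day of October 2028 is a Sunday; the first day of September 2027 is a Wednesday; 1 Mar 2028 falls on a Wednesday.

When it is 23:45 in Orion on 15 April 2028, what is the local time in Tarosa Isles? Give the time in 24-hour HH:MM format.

08:00

1 April 2028 is a Saturday, so the first Monday is April 3 and the third is April 17.
1 October 2028 is a Sunday, so the first Monday is October 2 and the third is October 16.
15 April 2028 does not fall between 17 April and 16 October, so daylight saving is not in effect and Orion is at UTC−04:30.
23:45 Orion + 4h30m = 04:15 UTC (rolling into the next day, 16 April 2028).
1 September 2027 is a Wednesday, so Sundays fall on 5, 12, 19, 26; the last is September 26.
1 March 2028 is a Wednesday, so the first Monday is March 6.
At the standard offset (UTC+03:45), 04:15 UTC + 3h45m = 08:00 Tarosa Isles standard time.
The standard-time date in Tarosa Isles, 16 April 2028, is outside the daylight-saving period (26 September 2027 – 6 March 2028), so Tarosa Isles is on standard time, UTC+03:45.
04:15 UTC + 3h45m = 08:00 Tarosa Isles.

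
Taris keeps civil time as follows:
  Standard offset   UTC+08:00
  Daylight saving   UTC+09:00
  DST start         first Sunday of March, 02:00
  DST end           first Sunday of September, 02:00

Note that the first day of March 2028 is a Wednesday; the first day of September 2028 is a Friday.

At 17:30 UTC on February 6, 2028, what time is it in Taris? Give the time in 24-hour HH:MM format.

1 March 2028 is a Wednesday, so the first Sunday is March 5.
1 September 2028 is a Friday, so the first Sunday is September 3.
At the standard offset (UTC+08:00), 17:30 UTC + 8h = 01:30 Taris standard time (rolling into the next day, 7 February 2028).
The standard-time date in Taris, February 7, 2028, is outside the daylight-saving period (5 March – 3 September), so Taris is on standard time, UTC+08:00.
17:30 UTC + 8h = 01:30 local (rolling into the next day, 7 February 2028).

01:30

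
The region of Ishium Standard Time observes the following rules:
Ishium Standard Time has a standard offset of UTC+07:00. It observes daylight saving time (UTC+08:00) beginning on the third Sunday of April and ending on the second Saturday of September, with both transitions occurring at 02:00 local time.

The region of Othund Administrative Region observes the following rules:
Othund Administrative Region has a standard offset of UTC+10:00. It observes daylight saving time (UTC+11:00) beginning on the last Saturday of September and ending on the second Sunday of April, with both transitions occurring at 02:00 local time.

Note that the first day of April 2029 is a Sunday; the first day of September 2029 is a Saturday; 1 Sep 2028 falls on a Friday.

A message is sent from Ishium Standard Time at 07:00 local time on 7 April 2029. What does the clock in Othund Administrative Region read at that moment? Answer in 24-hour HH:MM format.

1 April 2029 is a Sunday, so the first Sunday is April 1 and the third is April 15.
1 September 2029 is a Saturday, so the first Saturday is September 1 and the second is September 8.
Daylight saving runs 15 April – 8 September; 7 April 2029 is outside that window, so Ishium Standard Time is on standard time at UTC+07:00.
07:00 Ishium Standard Time − 7h = 00:00 UTC.
1 September 2028 is a Friday, so Saturdays fall on 2, 9, 16, 23, 30; the last is September 30.
1 April 2029 is a Sunday, so the first Sunday is April 1 and the second is April 8.
At the standard offset (UTC+10:00), 00:00 UTC + 10h = 10:00 Othund Administrative Region standard time.
The standard-time date in Othund Administrative Region, 7 April 2029, falls between 30 September 2028 and 8 April 2029, so daylight saving is in effect and Othund Administrative Region is at UTC+11:00.
00:00 UTC + 11h = 11:00 Othund Administrative Region.

11:00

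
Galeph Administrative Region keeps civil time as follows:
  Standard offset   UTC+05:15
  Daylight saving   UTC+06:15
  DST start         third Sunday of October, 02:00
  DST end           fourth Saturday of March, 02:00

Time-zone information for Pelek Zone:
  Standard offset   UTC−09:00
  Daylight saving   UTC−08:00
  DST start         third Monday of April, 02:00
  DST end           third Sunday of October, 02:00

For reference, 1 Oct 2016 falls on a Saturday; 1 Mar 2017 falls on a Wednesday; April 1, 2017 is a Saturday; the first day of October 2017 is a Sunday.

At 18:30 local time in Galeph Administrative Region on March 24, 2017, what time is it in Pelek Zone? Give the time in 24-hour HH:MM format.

03:15

1 October 2016 is a Saturday, so the first Sunday is October 2 and the third is October 16.
1 March 2017 is a Wednesday, so the first Saturday is March 4 and the fourth is March 25.
March 24, 2017 lies within the daylight-saving period (16 October 2016 – 25 March 2017), so Galeph Administrative Region is on daylight time, UTC+06:15.
18:30 Galeph Administrative Region − 6h15m = 12:15 UTC.
1 April 2017 is a Saturday, so the first Monday is April 3 and the third is April 17.
1 October 2017 is a Sunday, so the first Sunday is October 1 and the third is October 15.
At the standard offset (UTC−09:00), 12:15 UTC − 9h = 03:15 Pelek Zone standard time.
Daylight saving runs 17 April – 15 October; the standard-time date in Pelek Zone, March 24, 2017, is outside that window, so Pelek Zone is on standard time at UTC−09:00.
12:15 UTC − 9h = 03:15 Pelek Zone.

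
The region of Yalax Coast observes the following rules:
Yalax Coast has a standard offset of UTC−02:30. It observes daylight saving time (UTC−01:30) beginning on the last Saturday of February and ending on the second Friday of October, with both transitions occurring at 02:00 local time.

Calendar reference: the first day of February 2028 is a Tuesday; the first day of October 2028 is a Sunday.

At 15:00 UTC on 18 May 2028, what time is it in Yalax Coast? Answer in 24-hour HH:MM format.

1 February 2028 is a Tuesday, so Saturdays fall on 5, 12, 19, 26; the last is February 26.
1 October 2028 is a Sunday, so the first Friday is October 6 and the second is October 13.
At the standard offset (UTC−02:30), 15:00 UTC − 2h30m = 12:30 Yalax Coast standard time.
Daylight saving runs 26 February – 13 October; the standard-time date in Yalax Coast, 18 May 2028, is inside that window, so Yalax Coast is at UTC−01:30.
15:00 UTC − 1h30m = 13:30 local.

13:30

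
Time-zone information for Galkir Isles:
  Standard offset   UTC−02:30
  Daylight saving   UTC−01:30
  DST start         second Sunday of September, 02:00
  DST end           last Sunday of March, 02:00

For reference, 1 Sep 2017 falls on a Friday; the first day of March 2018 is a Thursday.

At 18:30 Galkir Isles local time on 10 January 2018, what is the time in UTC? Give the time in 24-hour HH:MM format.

20:00

1 September 2017 is a Friday, so the first Sunday is September 3 and the second is September 10.
1 March 2018 is a Thursday, so Sundays fall on 4, 11, 18, 25; the last is March 25.
10 January 2018 lies within the daylight-saving period (10 September 2017 – 25 March 2018), so Galkir Isles is on daylight time, UTC−01:30.
18:30 local + 1h30m = 20:00 UTC.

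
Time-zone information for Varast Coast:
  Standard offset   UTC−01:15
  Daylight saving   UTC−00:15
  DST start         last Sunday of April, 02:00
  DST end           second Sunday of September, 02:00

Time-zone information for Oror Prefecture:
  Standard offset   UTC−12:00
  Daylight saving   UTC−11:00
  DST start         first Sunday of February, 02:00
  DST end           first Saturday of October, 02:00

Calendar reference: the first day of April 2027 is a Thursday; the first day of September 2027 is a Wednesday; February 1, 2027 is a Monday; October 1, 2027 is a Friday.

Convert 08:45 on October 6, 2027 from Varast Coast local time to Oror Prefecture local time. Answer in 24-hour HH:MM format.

22:00

1 April 2027 is a Thursday, so Sundays fall on 4, 11, 18, 25; the last is April 25.
1 September 2027 is a Wednesday, so the first Sunday is September 5 and the second is September 12.
October 6, 2027 is outside the daylight-saving period (25 April – 12 September), so Varast Coast is on standard time, UTC−01:15.
08:45 Varast Coast + 1h15m = 10:00 UTC.
1 February 2027 is a Monday, so the first Sunday is February 7.
1 October 2027 is a Friday, so the first Saturday is October 2.
At the standard offset (UTC−12:00), 10:00 UTC − 12h = 22:00 Oror Prefecture standard time (rolling into the previous day, 5 October 2027).
The standard-time date in Oror Prefecture, October 5, 2027, is outside the daylight-saving period (7 February – 2 October), so Oror Prefecture is on standard time, UTC−12:00.
10:00 UTC − 12h = 22:00 Oror Prefecture (rolling into the previous day, 5 October 2027).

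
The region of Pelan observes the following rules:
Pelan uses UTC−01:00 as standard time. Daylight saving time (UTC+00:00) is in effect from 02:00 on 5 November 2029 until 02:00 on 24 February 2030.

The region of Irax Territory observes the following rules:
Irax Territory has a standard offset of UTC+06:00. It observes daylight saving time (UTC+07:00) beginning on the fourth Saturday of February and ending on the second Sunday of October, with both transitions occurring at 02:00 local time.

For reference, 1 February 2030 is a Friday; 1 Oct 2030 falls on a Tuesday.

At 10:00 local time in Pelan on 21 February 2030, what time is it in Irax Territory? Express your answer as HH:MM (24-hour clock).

21 February 2030 falls between 5 November 2029 and 24 February 2030, so daylight saving is in effect and Pelan is at UTC+00:00.
10:00 Pelan − 0h = 10:00 UTC.
1 February 2030 is a Friday, so the first Saturday is February 2 and the fourth is February 23.
1 October 2030 is a Tuesday, so the first Sunday is October 6 and the second is October 13.
At the standard offset (UTC+06:00), 10:00 UTC + 6h = 16:00 Irax Territory standard time.
The standard-time date in Irax Territory, 21 February 2030, is outside the daylight-saving period (23 February – 13 October), so Irax Territory is on standard time, UTC+06:00.
10:00 UTC + 6h = 16:00 Irax Territory.

16:00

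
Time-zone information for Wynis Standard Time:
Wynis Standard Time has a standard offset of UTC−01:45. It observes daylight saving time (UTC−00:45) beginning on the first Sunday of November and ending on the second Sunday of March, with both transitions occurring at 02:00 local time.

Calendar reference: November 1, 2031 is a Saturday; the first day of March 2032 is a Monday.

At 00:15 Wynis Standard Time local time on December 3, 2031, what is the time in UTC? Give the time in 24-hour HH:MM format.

1 November 2031 is a Saturday, so the first Sunday is November 2.
1 March 2032 is a Monday, so the first Sunday is March 7 and the second is March 14.
December 3, 2031 lies within the daylight-saving period (2 November 2031 – 14 March 2032), so Wynis Standard Time is on daylight time, UTC−00:45.
00:15 local + 0h45m = 01:00 UTC.

01:00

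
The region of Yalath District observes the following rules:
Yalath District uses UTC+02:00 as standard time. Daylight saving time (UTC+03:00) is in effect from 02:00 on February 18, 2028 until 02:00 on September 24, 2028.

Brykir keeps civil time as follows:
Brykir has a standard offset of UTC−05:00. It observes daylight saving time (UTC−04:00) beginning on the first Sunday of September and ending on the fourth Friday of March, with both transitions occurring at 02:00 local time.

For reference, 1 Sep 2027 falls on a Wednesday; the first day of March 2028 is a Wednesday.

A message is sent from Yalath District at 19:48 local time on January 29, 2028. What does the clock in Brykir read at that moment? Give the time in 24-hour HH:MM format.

January 29, 2028 does not fall between 18 February and 24 September, so daylight saving is not in effect and Yalath District is at UTC+02:00.
19:48 Yalath District − 2h = 17:48 UTC.
1 September 2027 is a Wednesday, so the first Sunday is September 5.
1 March 2028 is a Wednesday, so the first Friday is March 3 and the fourth is March 24.
At the standard offset (UTC−05:00), 17:48 UTC − 5h = 12:48 Brykir standard time.
The standard-time date in Brykir, January 29, 2028, lies within the daylight-saving period (5 September 2027 – 24 March 2028), so Brykir is on daylight time, UTC−04:00.
17:48 UTC − 4h = 13:48 Brykir.

13:48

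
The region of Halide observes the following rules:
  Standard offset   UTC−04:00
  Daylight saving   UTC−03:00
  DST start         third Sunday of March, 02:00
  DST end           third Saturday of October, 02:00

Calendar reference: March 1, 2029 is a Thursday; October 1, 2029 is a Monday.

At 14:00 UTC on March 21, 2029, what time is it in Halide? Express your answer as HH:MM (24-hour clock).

1 March 2029 is a Thursday, so the first Sunday is March 4 and the third is March 18.
1 October 2029 is a Monday, so the first Saturday is October 6 and the third is October 20.
At the standard offset (UTC−04:00), 14:00 UTC − 4h = 10:00 Halide standard time.
The standard-time date in Halide, March 21, 2029, falls between 18 March and 20 October, so daylight saving is in effect and Halide is at UTC−03:00.
14:00 UTC − 3h = 11:00 local.

11:00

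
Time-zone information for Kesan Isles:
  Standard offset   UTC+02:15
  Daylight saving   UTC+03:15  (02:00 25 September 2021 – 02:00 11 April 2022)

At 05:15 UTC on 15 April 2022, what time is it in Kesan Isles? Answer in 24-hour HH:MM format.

At the standard offset (UTC+02:15), 05:15 UTC + 2h15m = 07:30 Kesan Isles standard time.
The standard-time date in Kesan Isles, 15 April 2022, is outside the daylight-saving period (25 September 2021 – 11 April 2022), so Kesan Isles is on standard time, UTC+02:15.
05:15 UTC + 2h15m = 07:30 local.

07:30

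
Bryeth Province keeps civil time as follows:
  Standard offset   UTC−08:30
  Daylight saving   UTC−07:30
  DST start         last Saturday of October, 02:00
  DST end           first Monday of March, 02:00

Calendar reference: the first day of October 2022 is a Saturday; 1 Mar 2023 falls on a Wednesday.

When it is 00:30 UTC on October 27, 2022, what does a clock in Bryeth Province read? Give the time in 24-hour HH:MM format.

16:00

1 October 2022 is a Saturday, so Saturdays fall on 1, 8, 15, 22, 29; the last is October 29.
1 March 2023 is a Wednesday, so the first Monday is March 6.
At the standard offset (UTC−08:30), 00:30 UTC − 8h30m = 16:00 Bryeth Province standard time (rolling into the previous day, 26 October 2022).
The standard-time date in Bryeth Province, October 26, 2022, does not fall between 29 October 2022 and 6 March 2023, so daylight saving is not in effect and Bryeth Province is at UTC−08:30.
00:30 UTC − 8h30m = 16:00 local (rolling into the previous day, 26 October 2022).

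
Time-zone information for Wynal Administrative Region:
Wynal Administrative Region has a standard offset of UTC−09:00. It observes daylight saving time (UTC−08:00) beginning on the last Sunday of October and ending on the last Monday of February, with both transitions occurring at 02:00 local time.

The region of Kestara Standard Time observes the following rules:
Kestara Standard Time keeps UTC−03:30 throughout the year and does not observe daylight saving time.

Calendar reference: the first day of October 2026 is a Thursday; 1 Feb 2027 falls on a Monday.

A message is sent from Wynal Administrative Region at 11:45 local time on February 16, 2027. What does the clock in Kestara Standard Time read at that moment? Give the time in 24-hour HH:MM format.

16:15

1 October 2026 is a Thursday, so Sundays fall on 4, 11, 18, 25; the last is October 25.
1 February 2027 is a Monday, so Mondays fall on 1, 8, 15, 22; the last is February 22.
Daylight saving runs 25 October 2026 – 22 February 2027; February 16, 2027 is inside that window, so Wynal Administrative Region is at UTC−08:00.
11:45 Wynal Administrative Region + 8h = 19:45 UTC.
Kestara Standard Time stays on UTC−03:30 all year.
19:45 UTC − 3h30m = 16:15 Kestara Standard Time.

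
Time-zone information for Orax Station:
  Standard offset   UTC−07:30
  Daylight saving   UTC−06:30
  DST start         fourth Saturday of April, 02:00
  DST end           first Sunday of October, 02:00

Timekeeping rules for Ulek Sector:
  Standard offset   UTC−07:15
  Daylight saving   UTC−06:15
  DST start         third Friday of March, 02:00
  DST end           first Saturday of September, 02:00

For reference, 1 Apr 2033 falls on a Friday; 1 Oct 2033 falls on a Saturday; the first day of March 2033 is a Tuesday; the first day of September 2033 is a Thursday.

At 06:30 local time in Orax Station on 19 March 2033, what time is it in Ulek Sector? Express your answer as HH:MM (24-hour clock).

1 April 2033 is a Friday, so the first Saturday is April 2 and the fourth is April 23.
1 October 2033 is a Saturday, so the first Sunday is October 2.
Daylight saving runs 23 April – 2 October; 19 March 2033 is outside that window, so Orax Station is on standard time at UTC−07:30.
06:30 Orax Station + 7h30m = 14:00 UTC.
1 March 2033 is a Tuesday, so the first Friday is March 4 and the third is March 18.
1 September 2033 is a Thursday, so the first Saturday is September 3.
At the standard offset (UTC−07:15), 14:00 UTC − 7h15m = 06:45 Ulek Sector standard time.
Daylight saving runs 18 March – 3 September; the standard-time date in Ulek Sector, 19 March 2033, is inside that window, so Ulek Sector is at UTC−06:15.
14:00 UTC − 6h15m = 07:45 Ulek Sector.

07:45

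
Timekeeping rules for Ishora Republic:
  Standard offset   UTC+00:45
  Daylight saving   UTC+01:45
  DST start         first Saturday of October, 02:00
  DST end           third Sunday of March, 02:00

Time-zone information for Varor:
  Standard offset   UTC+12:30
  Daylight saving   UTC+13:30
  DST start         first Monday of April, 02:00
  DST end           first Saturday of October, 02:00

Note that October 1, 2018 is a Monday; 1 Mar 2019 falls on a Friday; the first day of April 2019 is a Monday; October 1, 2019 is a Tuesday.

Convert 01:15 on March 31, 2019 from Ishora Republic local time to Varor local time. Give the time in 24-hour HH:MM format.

13:00

1 October 2018 is a Monday, so the first Saturday is October 6.
1 March 2019 is a Friday, so the first Sunday is March 3 and the third is March 17.
Daylight saving runs 6 October 2018 – 17 March 2019; March 31, 2019 is outside that window, so Ishora Republic is on standard time at UTC+00:45.
01:15 Ishora Republic − 0h45m = 00:30 UTC.
1 April 2019 is a Monday, so the first Monday is April 1.
1 October 2019 is a Tuesday, so the first Saturday is October 5.
At the standard offset (UTC+12:30), 00:30 UTC + 12h30m = 13:00 Varor standard time.
Daylight saving runs 1 April – 5 October; the standard-time date in Varor, March 31, 2019, is outside that window, so Varor is on standard time at UTC+12:30.
00:30 UTC + 12h30m = 13:00 Varor.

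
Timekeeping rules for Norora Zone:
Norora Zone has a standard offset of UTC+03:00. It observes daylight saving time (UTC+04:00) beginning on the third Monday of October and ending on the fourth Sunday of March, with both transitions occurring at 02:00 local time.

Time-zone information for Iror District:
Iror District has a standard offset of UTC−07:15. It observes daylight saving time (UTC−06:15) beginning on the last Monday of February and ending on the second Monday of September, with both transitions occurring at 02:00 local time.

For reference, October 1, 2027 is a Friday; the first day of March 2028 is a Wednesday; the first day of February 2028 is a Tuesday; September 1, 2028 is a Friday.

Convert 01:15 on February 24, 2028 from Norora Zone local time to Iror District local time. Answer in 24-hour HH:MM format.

14:00

1 October 2027 is a Friday, so the first Monday is October 4 and the third is October 18.
1 March 2028 is a Wednesday, so the first Sunday is March 5 and the fourth is March 26.
February 24, 2028 falls between 18 October 2027 and 26 March 2028, so daylight saving is in effect and Norora Zone is at UTC+04:00.
01:15 Norora Zone − 4h = 21:15 UTC (rolling into the previous day, 23 February 2028).
1 February 2028 is a Tuesday, so Mondays fall on 7, 14, 21, 28; the last is February 28.
1 September 2028 is a Friday, so the first Monday is September 4 and the second is September 11.
At the standard offset (UTC−07:15), 21:15 UTC − 7h15m = 14:00 Iror District standard time.
The standard-time date in Iror District, February 23, 2028, is outside the daylight-saving period (28 February – 11 September), so Iror District is on standard time, UTC−07:15.
21:15 UTC − 7h15m = 14:00 Iror District.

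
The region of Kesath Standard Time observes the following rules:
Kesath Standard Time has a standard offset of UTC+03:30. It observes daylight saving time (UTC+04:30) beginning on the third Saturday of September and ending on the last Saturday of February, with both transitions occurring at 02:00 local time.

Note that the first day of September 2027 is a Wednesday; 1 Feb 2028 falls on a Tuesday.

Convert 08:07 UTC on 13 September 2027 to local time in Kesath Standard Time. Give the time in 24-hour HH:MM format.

11:37

1 September 2027 is a Wednesday, so the first Saturday is September 4 and the third is September 18.
1 February 2028 is a Tuesday, so Saturdays fall on 5, 12, 19, 26; the last is February 26.
At the standard offset (UTC+03:30), 08:07 UTC + 3h30m = 11:37 Kesath Standard Time standard time.
The standard-time date in Kesath Standard Time, 13 September 2027, does not fall between 18 September 2027 and 26 February 2028, so daylight saving is not in effect and Kesath Standard Time is at UTC+03:30.
08:07 UTC + 3h30m = 11:37 local.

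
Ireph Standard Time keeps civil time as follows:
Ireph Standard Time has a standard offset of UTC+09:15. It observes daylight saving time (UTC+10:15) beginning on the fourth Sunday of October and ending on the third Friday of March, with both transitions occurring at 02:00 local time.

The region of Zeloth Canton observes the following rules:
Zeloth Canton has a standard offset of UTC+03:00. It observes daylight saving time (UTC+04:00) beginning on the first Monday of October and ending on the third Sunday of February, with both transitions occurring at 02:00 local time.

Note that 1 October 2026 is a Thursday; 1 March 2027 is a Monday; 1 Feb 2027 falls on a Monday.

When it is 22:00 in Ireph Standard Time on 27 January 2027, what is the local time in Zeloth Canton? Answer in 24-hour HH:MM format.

1 October 2026 is a Thursday, so the first Sunday is October 4 and the fourth is October 25.
1 March 2027 is a Monday, so the first Friday is March 5 and the third is March 19.
Daylight saving runs 25 October 2026 – 19 March 2027; 27 January 2027 is inside that window, so Ireph Standard Time is at UTC+10:15.
22:00 Ireph Standard Time − 10h15m = 11:45 UTC.
1 October 2026 is a Thursday, so the first Monday is October 5.
1 February 2027 is a Monday, so the first Sunday is February 7 and the third is February 21.
At the standard offset (UTC+03:00), 11:45 UTC + 3h = 14:45 Zeloth Canton standard time.
The standard-time date in Zeloth Canton, 27 January 2027, falls between 5 October 2026 and 21 February 2027, so daylight saving is in effect and Zeloth Canton is at UTC+04:00.
11:45 UTC + 4h = 15:45 Zeloth Canton.

15:45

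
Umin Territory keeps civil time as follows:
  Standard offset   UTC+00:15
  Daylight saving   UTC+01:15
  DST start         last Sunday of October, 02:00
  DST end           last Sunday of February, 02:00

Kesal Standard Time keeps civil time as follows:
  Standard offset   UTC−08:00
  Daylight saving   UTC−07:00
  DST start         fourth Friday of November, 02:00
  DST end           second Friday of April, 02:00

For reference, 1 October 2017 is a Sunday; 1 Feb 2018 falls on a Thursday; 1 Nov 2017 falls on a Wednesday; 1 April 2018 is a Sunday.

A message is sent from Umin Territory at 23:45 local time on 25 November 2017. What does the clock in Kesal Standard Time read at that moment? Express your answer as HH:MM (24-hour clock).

1 October 2017 is a Sunday, so Sundays fall on 1, 8, 15, 22, 29; the last is October 29.
1 February 2018 is a Thursday, so Sundays fall on 4, 11, 18, 25; the last is February 25.
25 November 2017 lies within the daylight-saving period (29 October 2017 – 25 February 2018), so Umin Territory is on daylight time, UTC+01:15.
23:45 Umin Territory − 1h15m = 22:30 UTC.
1 November 2017 is a Wednesday, so the first Friday is November 3 and the fourth is November 24.
1 April 2018 is a Sunday, so the first Friday is April 6 and the second is April 13.
At the standard offset (UTC−08:00), 22:30 UTC − 8h = 14:30 Kesal Standard Time standard time.
The standard-time date in Kesal Standard Time, 25 November 2017, falls between 24 November 2017 and 13 April 2018, so daylight saving is in effect and Kesal Standard Time is at UTC−07:00.
22:30 UTC − 7h = 15:30 Kesal Standard Time.

15:30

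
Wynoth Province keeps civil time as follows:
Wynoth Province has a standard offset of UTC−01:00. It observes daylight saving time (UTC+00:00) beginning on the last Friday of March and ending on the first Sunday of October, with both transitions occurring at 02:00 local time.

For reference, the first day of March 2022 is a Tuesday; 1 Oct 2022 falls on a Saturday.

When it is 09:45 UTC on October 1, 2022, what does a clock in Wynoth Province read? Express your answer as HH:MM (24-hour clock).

09:45

1 March 2022 is a Tuesday, so Fridays fall on 4, 11, 18, 25; the last is March 25.
1 October 2022 is a Saturday, so the first Sunday is October 2.
At the standard offset (UTC−01:00), 09:45 UTC − 1h = 08:45 Wynoth Province standard time.
Daylight saving runs 25 March – 2 October; the standard-time date in Wynoth Province, October 1, 2022, is inside that window, so Wynoth Province is at UTC+00:00.
09:45 UTC + 0h = 09:45 local.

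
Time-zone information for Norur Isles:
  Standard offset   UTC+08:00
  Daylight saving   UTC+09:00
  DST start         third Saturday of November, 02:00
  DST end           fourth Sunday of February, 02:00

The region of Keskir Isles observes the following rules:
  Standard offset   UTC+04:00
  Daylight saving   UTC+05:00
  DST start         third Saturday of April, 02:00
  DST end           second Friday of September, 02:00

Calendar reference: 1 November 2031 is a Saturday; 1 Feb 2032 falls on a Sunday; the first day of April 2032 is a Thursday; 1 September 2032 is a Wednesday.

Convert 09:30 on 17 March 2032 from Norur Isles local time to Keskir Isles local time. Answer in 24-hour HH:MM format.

05:30

1 November 2031 is a Saturday, so the first Saturday is November 1 and the third is November 15.
1 February 2032 is a Sunday, so the first Sunday is February 1 and the fourth is February 22.
Daylight saving runs 15 November 2031 – 22 February 2032; 17 March 2032 is outside that window, so Norur Isles is on standard time at UTC+08:00.
09:30 Norur Isles − 8h = 01:30 UTC.
1 April 2032 is a Thursday, so the first Saturday is April 3 and the third is April 17.
1 September 2032 is a Wednesday, so the first Friday is September 3 and the second is September 10.
At the standard offset (UTC+04:00), 01:30 UTC + 4h = 05:30 Keskir Isles standard time.
The standard-time date in Keskir Isles, 17 March 2032, is outside the daylight-saving period (17 April – 10 September), so Keskir Isles is on standard time, UTC+04:00.
01:30 UTC + 4h = 05:30 Keskir Isles.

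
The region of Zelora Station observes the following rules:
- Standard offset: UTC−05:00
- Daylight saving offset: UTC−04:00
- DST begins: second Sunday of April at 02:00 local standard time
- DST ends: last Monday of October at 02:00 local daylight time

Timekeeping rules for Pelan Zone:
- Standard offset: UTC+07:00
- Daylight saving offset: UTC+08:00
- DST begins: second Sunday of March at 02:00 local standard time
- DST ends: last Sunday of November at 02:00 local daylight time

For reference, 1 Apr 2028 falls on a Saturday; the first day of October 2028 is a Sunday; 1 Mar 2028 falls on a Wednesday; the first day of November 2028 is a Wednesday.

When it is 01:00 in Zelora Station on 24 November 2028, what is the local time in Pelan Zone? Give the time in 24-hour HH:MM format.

1 April 2028 is a Saturday, so the first Sunday is April 2 and the second is April 9.
1 October 2028 is a Sunday, so Mondays fall on 2, 9, 16, 23, 30; the last is October 30.
Daylight saving runs 9 April – 30 October; 24 November 2028 is outside that window, so Zelora Station is on standard time at UTC−05:00.
01:00 Zelora Station + 5h = 06:00 UTC.
1 March 2028 is a Wednesday, so the first Sunday is March 5 and the second is March 12.
1 November 2028 is a Wednesday, so Sundays fall on 5, 12, 19, 26; the last is November 26.
At the standard offset (UTC+07:00), 06:00 UTC + 7h = 13:00 Pelan Zone standard time.
Daylight saving runs 12 March – 26 November; the standard-time date in Pelan Zone, 24 November 2028, is inside that window, so Pelan Zone is at UTC+08:00.
06:00 UTC + 8h = 14:00 Pelan Zone.

14:00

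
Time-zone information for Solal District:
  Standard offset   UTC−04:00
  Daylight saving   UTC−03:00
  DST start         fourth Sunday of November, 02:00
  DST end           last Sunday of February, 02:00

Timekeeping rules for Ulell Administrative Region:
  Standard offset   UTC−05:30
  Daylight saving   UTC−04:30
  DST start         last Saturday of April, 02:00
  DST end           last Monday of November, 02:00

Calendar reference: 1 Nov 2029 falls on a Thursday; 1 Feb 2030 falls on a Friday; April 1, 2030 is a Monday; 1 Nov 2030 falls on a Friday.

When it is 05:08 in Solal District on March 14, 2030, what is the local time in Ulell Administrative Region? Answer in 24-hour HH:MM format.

03:38

1 November 2029 is a Thursday, so the first Sunday is November 4 and the fourth is November 25.
1 February 2030 is a Friday, so Sundays fall on 3, 10, 17, 24; the last is February 24.
March 14, 2030 does not fall between 25 November 2029 and 24 February 2030, so daylight saving is not in effect and Solal District is at UTC−04:00.
05:08 Solal District + 4h = 09:08 UTC.
1 April 2030 is a Monday, so Saturdays fall on 6, 13, 20, 27; the last is April 27.
1 November 2030 is a Friday, so Mondays fall on 4, 11, 18, 25; the last is November 25.
At the standard offset (UTC−05:30), 09:08 UTC − 5h30m = 03:38 Ulell Administrative Region standard time.
The standard-time date in Ulell Administrative Region, March 14, 2030, is outside the daylight-saving period (27 April – 25 November), so Ulell Administrative Region is on standard time, UTC−05:30.
09:08 UTC − 5h30m = 03:38 Ulell Administrative Region.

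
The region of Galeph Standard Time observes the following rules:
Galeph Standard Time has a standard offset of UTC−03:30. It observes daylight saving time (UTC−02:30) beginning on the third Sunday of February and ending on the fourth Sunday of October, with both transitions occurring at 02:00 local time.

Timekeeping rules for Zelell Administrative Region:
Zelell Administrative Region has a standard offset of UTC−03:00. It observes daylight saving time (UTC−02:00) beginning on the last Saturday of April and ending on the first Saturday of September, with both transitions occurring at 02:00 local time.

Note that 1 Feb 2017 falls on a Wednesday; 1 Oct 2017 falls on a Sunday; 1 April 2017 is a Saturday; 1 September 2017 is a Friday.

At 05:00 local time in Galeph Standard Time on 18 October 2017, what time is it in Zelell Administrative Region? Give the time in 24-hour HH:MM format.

1 February 2017 is a Wednesday, so the first Sunday is February 5 and the third is February 19.
1 October 2017 is a Sunday, so the first Sunday is October 1 and the fourth is October 22.
18 October 2017 falls between 19 February and 22 October, so daylight saving is in effect and Galeph Standard Time is at UTC−02:30.
05:00 Galeph Standard Time + 2h30m = 07:30 UTC.
1 April 2017 is a Saturday, so Saturdays fall on 1, 8, 15, 22, 29; the last is April 29.
1 September 2017 is a Friday, so the first Saturday is September 2.
At the standard offset (UTC−03:00), 07:30 UTC − 3h = 04:30 Zelell Administrative Region standard time.
The standard-time date in Zelell Administrative Region, 18 October 2017, does not fall between 29 April and 2 September, so daylight saving is not in effect and Zelell Administrative Region is at UTC−03:00.
07:30 UTC − 3h = 04:30 Zelell Administrative Region.

04:30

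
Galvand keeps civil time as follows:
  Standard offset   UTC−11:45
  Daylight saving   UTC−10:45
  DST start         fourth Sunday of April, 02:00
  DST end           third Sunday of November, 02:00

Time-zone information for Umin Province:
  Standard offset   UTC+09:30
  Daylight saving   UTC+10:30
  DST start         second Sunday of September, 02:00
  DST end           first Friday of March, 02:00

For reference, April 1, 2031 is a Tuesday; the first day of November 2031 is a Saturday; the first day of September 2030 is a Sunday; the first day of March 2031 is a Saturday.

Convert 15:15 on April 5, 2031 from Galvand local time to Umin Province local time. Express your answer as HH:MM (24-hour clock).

1 April 2031 is a Tuesday, so the first Sunday is April 6 and the fourth is April 27.
1 November 2031 is a Saturday, so the first Sunday is November 2 and the third is November 16.
April 5, 2031 is outside the daylight-saving period (27 April – 16 November), so Galvand is on standard time, UTC−11:45.
15:15 Galvand + 11h45m = 03:00 UTC (rolling into the next day, 6 April 2031).
1 September 2030 is a Sunday, so the first Sunday is September 1 and the second is September 8.
1 March 2031 is a Saturday, so the first Friday is March 7.
At the standard offset (UTC+09:30), 03:00 UTC + 9h30m = 12:30 Umin Province standard time.
The standard-time date in Umin Province, April 6, 2031, is outside the daylight-saving period (8 September 2030 – 7 March 2031), so Umin Province is on standard time, UTC+09:30.
03:00 UTC + 9h30m = 12:30 Umin Province.

12:30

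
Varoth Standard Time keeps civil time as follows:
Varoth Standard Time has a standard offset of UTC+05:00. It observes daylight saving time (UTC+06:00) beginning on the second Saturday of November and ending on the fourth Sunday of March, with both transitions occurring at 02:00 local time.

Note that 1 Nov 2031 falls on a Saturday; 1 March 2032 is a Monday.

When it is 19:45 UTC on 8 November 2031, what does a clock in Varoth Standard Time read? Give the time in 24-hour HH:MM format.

1 November 2031 is a Saturday, so the first Saturday is November 1 and the second is November 8.
1 March 2032 is a Monday, so the first Sunday is March 7 and the fourth is March 28.
At the standard offset (UTC+05:00), 19:45 UTC + 5h = 00:45 Varoth Standard Time standard time (rolling into the next day, 9 November 2031).
The standard-time date in Varoth Standard Time, 9 November 2031, falls between 8 November 2031 and 28 March 2032, so daylight saving is in effect and Varoth Standard Time is at UTC+06:00.
19:45 UTC + 6h = 01:45 local (rolling into the next day, 9 November 2031).

01:45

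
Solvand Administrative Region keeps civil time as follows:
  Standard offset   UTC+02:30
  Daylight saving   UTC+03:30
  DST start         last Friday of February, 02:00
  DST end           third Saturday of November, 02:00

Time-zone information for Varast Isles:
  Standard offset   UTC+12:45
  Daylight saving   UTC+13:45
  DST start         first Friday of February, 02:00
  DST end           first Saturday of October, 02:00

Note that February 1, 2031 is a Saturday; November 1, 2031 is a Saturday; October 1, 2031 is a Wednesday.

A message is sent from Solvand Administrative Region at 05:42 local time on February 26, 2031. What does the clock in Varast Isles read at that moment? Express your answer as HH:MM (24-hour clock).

1 February 2031 is a Saturday, so Fridays fall on 7, 14, 21, 28; the last is February 28.
1 November 2031 is a Saturday, so the first Saturday is November 1 and the third is November 15.
February 26, 2031 does not fall between 28 February and 15 November, so daylight saving is not in effect and Solvand Administrative Region is at UTC+02:30.
05:42 Solvand Administrative Region − 2h30m = 03:12 UTC.
1 February 2031 is a Saturday, so the first Friday is February 7.
1 October 2031 is a Wednesday, so the first Saturday is October 4.
At the standard offset (UTC+12:45), 03:12 UTC + 12h45m = 15:57 Varast Isles standard time.
The standard-time date in Varast Isles, February 26, 2031, lies within the daylight-saving period (7 February – 4 October), so Varast Isles is on daylight time, UTC+13:45.
03:12 UTC + 13h45m = 16:57 Varast Isles.

16:57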